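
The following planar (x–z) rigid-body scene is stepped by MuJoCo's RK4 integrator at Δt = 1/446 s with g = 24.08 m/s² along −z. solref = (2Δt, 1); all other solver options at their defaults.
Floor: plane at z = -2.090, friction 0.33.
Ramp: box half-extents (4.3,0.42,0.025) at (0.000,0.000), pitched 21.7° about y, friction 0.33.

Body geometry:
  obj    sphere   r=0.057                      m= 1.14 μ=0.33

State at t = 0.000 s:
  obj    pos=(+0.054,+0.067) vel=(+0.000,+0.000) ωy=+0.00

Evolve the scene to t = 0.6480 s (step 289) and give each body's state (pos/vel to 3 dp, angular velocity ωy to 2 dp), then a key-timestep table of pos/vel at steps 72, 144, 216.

State at t = 0.6480 s:
  obj    pos=(+1.295,-0.427) vel=(+3.829,-1.524) ωy=+72.29

Key-timestep trajectory:
   step    t(s)  obj.x    obj.z    obj.vx   obj.vz 
     72  0.1614   +0.131  +0.036  +0.954  -0.380
    144  0.3229   +0.362  -0.056  +1.908  -0.759
    216  0.4843   +0.747  -0.209  +2.862  -1.139


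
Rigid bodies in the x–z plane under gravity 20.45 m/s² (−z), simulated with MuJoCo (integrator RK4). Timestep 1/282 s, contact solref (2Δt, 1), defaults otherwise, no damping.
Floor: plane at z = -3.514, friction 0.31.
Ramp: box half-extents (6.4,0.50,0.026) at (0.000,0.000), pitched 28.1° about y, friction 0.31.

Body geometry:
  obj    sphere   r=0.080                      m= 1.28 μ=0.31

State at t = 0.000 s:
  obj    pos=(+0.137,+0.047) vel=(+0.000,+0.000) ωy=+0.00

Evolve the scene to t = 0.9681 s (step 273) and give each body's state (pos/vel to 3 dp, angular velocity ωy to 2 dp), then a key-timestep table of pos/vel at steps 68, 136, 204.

State at t = 0.9681 s:
  obj    pos=(+2.981,-1.472) vel=(+5.876,-3.137) ωy=+83.25

Key-timestep trajectory:
   step    t(s)  obj.x    obj.z    obj.vx   obj.vz 
     68  0.2411   +0.314  -0.047  +1.464  -0.782
    136  0.4823   +0.843  -0.330  +2.927  -1.563
    204  0.7234   +1.725  -0.801  +4.391  -2.344


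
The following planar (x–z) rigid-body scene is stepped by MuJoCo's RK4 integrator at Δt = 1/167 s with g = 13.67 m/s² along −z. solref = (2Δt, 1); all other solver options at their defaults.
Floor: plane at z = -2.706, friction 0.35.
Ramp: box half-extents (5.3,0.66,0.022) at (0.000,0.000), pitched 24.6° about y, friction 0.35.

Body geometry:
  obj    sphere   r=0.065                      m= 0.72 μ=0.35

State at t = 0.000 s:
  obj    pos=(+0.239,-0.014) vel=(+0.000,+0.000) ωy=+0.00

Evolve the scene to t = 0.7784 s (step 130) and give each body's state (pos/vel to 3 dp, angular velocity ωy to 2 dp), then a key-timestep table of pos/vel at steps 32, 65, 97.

State at t = 0.7784 s:
  obj    pos=(+1.359,-0.527) vel=(+2.877,-1.317) ωy=+48.67

Key-timestep trajectory:
   step    t(s)  obj.x    obj.z    obj.vx   obj.vz 
     32  0.1916   +0.307  -0.045  +0.708  -0.324
     65  0.3892   +0.519  -0.142  +1.439  -0.659
     97  0.5808   +0.863  -0.299  +2.147  -0.983


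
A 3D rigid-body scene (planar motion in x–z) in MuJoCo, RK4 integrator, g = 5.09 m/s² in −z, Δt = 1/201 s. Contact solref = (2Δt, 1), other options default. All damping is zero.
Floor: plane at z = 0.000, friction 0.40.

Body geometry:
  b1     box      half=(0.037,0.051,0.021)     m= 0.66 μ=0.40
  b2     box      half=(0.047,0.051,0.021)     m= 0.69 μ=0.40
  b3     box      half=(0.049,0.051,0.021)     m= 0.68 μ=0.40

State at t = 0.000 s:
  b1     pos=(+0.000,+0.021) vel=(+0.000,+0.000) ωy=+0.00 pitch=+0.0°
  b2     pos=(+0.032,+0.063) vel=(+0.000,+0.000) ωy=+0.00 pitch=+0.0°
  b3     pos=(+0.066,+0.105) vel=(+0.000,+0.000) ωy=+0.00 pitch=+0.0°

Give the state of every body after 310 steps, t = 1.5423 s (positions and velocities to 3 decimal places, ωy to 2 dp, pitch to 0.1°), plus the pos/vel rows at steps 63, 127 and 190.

State at t = 1.5423 s:
  b1     pos=(+0.000,+0.021) vel=(+0.000,+0.000) ωy=+0.00 pitch=+0.0°
  b2     pos=(+0.080,+0.047) vel=(+0.000,+0.000) ωy=+0.00 pitch=+90.0°
  b3     pos=(+0.216,+0.021) vel=(+0.000,+0.000) ωy=+0.00 pitch=+180.0°

Key-timestep trajectory:
   step    t(s)  b1.x    b1.z    b1.vx   b1.vz   b2.x    b2.z    b2.vx   b2.vz   b3.x    b3.z    b3.vx   b3.vz 
     63  0.3134   +0.000  +0.021  +0.000  +0.000   +0.058  +0.050  +0.200  -0.038   +0.113  +0.052  +0.121  +0.081
    127  0.6318   +0.000  +0.021  +0.000  +0.000   +0.087  +0.050  -0.053  -0.027   +0.162  +0.053  +0.088  +0.005
    190  0.9453   +0.000  +0.021  +0.000  +0.000   +0.083  +0.048  -0.013  -0.004   +0.210  +0.028  +0.255  -0.378


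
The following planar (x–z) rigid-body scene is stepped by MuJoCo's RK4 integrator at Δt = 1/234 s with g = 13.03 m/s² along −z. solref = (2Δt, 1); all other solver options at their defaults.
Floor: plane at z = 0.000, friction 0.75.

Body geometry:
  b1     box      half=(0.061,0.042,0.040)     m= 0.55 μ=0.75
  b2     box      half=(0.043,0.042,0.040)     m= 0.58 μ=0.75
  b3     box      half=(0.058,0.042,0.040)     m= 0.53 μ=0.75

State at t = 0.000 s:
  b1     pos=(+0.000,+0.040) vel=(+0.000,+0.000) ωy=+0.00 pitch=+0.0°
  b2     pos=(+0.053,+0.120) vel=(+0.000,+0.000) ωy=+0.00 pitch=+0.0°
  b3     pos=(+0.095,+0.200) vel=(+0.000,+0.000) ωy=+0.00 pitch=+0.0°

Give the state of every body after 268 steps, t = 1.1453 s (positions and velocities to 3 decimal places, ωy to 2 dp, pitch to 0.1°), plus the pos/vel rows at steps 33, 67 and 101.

State at t = 1.1453 s:
  b1     pos=(+0.000,+0.040) vel=(+0.000,+0.000) ωy=+0.00 pitch=+0.0°
  b2     pos=(+0.106,+0.043) vel=(+0.000,+0.000) ωy=+0.00 pitch=+90.0°
  b3     pos=(+0.326,+0.040) vel=(+0.000,+0.000) ωy=+0.00 pitch=+180.0°

Key-timestep trajectory:
   step    t(s)  b1.x    b1.z    b1.vx   b1.vz   b2.x    b2.z    b2.vx   b2.vz   b3.x    b3.z    b3.vx   b3.vz 
     33  0.1410   +0.000  +0.040  -0.001  +0.000   +0.061  +0.121  +0.130  +0.001   +0.118  +0.191  +0.357  -0.184
     67  0.2863   +0.000  +0.040  +0.000  +0.000   +0.098  +0.096  +0.359  -0.660   +0.197  +0.086  +0.612  -1.539
    101  0.4316   +0.000  +0.040  +0.000  +0.000   +0.106  +0.043  +0.018  -0.003   +0.286  +0.067  +0.564  -0.166


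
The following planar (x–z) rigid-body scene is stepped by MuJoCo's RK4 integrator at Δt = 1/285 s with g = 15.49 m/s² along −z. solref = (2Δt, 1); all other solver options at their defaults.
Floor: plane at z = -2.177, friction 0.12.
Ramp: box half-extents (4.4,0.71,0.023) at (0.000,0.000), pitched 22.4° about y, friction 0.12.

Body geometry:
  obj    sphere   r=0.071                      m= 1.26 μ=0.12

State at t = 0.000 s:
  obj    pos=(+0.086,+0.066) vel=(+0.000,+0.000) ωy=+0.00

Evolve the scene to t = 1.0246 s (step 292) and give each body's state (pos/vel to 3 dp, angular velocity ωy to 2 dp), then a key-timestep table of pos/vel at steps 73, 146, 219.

State at t = 1.0246 s:
  obj    pos=(+2.132,-0.777) vel=(+3.994,-1.646) ωy=+60.83

Key-timestep trajectory:
   step    t(s)  obj.x    obj.z    obj.vx   obj.vz 
     73  0.2561   +0.214  +0.013  +0.999  -0.412
    146  0.5123   +0.598  -0.145  +1.997  -0.823
    219  0.7684   +1.237  -0.408  +2.996  -1.235


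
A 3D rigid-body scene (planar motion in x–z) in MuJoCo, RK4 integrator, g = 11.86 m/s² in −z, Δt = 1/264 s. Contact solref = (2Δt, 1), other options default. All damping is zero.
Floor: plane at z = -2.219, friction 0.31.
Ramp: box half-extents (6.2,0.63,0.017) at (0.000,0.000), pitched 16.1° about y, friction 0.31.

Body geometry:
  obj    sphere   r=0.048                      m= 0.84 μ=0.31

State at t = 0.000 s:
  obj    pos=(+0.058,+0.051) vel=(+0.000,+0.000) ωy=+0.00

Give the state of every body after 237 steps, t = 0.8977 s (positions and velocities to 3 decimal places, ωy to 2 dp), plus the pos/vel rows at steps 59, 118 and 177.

State at t = 0.8977 s:
  obj    pos=(+0.968,-0.212) vel=(+2.026,-0.585) ωy=+43.93

Key-timestep trajectory:
   step    t(s)  obj.x    obj.z    obj.vx   obj.vz 
     59  0.2235   +0.114  +0.035  +0.505  -0.146
    118  0.4470   +0.283  -0.014  +1.009  -0.291
    177  0.6705   +0.565  -0.096  +1.513  -0.437


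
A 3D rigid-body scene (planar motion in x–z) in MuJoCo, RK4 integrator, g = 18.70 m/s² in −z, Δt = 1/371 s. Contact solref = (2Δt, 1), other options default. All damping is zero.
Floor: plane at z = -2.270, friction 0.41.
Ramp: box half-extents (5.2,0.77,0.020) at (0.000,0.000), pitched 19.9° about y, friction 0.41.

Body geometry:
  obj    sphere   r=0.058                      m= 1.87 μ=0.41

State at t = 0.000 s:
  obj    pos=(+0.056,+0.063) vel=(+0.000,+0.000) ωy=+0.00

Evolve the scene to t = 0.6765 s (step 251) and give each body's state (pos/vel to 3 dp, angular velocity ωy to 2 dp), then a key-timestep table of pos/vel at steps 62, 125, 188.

State at t = 0.6765 s:
  obj    pos=(+1.034,-0.291) vel=(+2.892,-1.047) ωy=+53.03

Key-timestep trajectory:
   step    t(s)  obj.x    obj.z    obj.vx   obj.vz 
     62  0.1671   +0.116  +0.041  +0.715  -0.259
    125  0.3369   +0.299  -0.025  +1.440  -0.521
    188  0.5067   +0.605  -0.136  +2.166  -0.784


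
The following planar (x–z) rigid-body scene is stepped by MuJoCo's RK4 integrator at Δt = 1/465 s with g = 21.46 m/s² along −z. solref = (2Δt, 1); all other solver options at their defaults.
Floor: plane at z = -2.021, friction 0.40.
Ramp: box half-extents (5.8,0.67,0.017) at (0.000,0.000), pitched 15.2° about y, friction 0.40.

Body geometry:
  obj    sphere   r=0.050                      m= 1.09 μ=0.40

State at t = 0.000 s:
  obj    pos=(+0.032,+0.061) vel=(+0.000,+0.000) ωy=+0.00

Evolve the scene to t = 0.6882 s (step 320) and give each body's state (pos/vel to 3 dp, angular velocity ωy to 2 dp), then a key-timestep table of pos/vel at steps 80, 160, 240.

State at t = 0.6882 s:
  obj    pos=(+0.950,-0.189) vel=(+2.669,-0.725) ωy=+55.31

Key-timestep trajectory:
   step    t(s)  obj.x    obj.z    obj.vx   obj.vz 
     80  0.1720   +0.089  +0.045  +0.667  -0.181
    160  0.3441   +0.262  -0.002  +1.335  -0.363
    240  0.5161   +0.549  -0.080  +2.002  -0.544


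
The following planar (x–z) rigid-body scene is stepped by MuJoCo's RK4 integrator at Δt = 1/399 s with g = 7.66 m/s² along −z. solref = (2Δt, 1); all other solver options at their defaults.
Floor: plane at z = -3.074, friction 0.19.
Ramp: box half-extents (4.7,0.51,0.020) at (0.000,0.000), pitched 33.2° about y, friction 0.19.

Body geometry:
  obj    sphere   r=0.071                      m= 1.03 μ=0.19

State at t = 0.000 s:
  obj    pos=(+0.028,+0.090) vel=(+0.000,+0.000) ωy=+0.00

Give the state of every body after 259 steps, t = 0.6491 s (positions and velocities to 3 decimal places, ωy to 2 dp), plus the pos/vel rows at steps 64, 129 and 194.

State at t = 0.6491 s:
  obj    pos=(+0.557,-0.256) vel=(+1.627,-1.065) ωy=+27.38

Key-timestep trajectory:
   step    t(s)  obj.x    obj.z    obj.vx   obj.vz 
     64  0.1604   +0.061  +0.069  +0.404  -0.262
    129  0.3233   +0.160  +0.004  +0.811  -0.530
    194  0.4862   +0.325  -0.104  +1.219  -0.798


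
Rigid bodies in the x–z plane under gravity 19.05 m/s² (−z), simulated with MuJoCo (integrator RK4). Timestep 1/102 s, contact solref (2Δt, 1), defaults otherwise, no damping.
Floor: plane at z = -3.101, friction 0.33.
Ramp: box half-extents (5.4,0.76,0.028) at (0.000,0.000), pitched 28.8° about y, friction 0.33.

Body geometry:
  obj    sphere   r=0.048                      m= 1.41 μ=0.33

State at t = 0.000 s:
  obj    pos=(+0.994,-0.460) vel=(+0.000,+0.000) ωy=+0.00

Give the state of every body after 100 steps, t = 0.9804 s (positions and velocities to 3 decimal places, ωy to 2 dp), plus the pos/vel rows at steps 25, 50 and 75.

State at t = 0.9804 s:
  obj    pos=(+3.755,-1.977) vel=(+5.631,-3.096) ωy=+133.87

Key-timestep trajectory:
   step    t(s)  obj.x    obj.z    obj.vx   obj.vz 
     25  0.2451   +1.167  -0.555  +1.408  -0.774
     50  0.4902   +1.684  -0.839  +2.816  -1.548
     75  0.7353   +2.547  -1.314  +4.223  -2.322


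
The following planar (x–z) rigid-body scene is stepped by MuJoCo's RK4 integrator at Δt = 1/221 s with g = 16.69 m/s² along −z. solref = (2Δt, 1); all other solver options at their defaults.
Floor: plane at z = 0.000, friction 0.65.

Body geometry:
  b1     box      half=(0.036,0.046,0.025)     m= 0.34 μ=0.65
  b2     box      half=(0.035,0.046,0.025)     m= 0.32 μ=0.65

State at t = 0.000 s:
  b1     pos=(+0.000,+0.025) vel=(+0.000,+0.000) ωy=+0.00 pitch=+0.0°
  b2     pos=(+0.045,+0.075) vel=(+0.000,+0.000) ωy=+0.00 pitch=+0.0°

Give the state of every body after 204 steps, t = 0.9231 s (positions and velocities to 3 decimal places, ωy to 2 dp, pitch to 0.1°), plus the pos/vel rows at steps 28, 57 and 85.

State at t = 0.9231 s:
  b1     pos=(+0.000,+0.025) vel=(+0.000,+0.000) ωy=+0.00 pitch=+0.0°
  b2     pos=(+0.078,+0.035) vel=(+0.000,+0.000) ωy=+0.00 pitch=+90.0°

Key-timestep trajectory:
   step    t(s)  b1.x    b1.z    b1.vx   b1.vz   b2.x    b2.z    b2.vx   b2.vz 
     28  0.1267   +0.000  +0.025  +0.000  +0.000   +0.067  +0.046  +0.268  -0.837
     57  0.2579   +0.000  +0.025  +0.000  +0.000   +0.095  +0.042  -0.001  +0.000
     85  0.3846   +0.000  +0.025  +0.000  +0.000   +0.076  +0.036  -0.047  +0.070


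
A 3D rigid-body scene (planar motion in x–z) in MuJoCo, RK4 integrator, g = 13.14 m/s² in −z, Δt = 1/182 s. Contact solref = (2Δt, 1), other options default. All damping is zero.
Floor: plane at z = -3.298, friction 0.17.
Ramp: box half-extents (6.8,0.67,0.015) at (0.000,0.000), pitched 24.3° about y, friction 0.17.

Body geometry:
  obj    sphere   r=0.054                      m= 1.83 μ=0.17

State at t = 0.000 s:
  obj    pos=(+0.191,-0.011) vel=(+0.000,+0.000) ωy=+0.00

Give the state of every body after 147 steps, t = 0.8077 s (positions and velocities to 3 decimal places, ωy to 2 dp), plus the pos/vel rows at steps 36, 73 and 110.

State at t = 0.8077 s:
  obj    pos=(+1.340,-0.529) vel=(+2.844,-1.284) ωy=+57.75

Key-timestep trajectory:
   step    t(s)  obj.x    obj.z    obj.vx   obj.vz 
     36  0.1978   +0.260  -0.042  +0.697  -0.315
     73  0.4011   +0.474  -0.139  +1.412  -0.638
    110  0.6044   +0.834  -0.301  +2.128  -0.961


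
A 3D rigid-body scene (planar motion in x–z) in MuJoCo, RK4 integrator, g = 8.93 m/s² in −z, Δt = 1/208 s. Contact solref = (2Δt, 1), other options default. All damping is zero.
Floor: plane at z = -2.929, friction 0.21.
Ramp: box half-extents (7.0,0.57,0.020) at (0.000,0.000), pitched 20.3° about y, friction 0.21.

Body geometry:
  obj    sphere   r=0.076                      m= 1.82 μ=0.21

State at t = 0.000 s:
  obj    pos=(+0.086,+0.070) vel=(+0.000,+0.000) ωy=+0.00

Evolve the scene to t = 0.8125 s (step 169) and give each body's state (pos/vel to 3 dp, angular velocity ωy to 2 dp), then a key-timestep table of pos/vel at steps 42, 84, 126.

State at t = 0.8125 s:
  obj    pos=(+0.771,-0.183) vel=(+1.686,-0.624) ωy=+23.65

Key-timestep trajectory:
   step    t(s)  obj.x    obj.z    obj.vx   obj.vz 
     42  0.2019   +0.129  +0.055  +0.419  -0.155
     84  0.4038   +0.255  +0.008  +0.838  -0.310
    126  0.6058   +0.467  -0.070  +1.257  -0.465


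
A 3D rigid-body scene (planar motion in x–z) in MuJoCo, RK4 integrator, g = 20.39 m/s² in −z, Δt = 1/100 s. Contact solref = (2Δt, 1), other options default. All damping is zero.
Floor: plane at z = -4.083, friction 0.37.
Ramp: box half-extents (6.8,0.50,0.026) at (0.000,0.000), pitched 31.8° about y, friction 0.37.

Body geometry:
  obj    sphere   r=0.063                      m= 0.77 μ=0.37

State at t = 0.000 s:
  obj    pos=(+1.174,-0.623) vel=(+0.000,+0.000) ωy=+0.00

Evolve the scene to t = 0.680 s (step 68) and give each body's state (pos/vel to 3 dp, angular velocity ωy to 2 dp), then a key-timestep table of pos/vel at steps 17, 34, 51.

State at t = 0.680 s:
  obj    pos=(+2.682,-1.558) vel=(+4.435,-2.750) ωy=+82.80

Key-timestep trajectory:
   step    t(s)  obj.x    obj.z    obj.vx   obj.vz 
     17  0.1700   +1.268  -0.682  +1.109  -0.687
     34  0.3400   +1.551  -0.857  +2.217  -1.375
     51  0.5100   +2.022  -1.149  +3.326  -2.062


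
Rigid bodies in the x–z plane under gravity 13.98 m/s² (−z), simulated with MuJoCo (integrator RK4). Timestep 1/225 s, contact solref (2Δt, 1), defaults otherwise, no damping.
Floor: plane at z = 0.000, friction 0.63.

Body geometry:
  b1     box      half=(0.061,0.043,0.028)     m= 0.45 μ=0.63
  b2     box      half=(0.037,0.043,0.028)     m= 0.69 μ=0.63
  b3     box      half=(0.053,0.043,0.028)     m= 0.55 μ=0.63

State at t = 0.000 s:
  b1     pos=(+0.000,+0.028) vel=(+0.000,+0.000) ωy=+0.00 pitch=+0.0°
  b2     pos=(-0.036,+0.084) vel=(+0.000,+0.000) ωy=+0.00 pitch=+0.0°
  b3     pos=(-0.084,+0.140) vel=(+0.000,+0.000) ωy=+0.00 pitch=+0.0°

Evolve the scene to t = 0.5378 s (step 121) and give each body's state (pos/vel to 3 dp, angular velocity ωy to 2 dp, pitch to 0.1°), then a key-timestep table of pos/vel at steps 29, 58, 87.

State at t = 0.5378 s:
  b1     pos=(+0.000,+0.028) vel=(+0.000,+0.000) ωy=+0.00 pitch=+0.0°
  b2     pos=(-0.036,+0.084) vel=(+0.000,+0.000) ωy=+0.00 pitch=+0.0°
  b3     pos=(-0.106,+0.053) vel=(+0.000,+0.000) ωy=+0.00 pitch=-90.0°

Key-timestep trajectory:
   step    t(s)  b1.x    b1.z    b1.vx   b1.vz   b2.x    b2.z    b2.vx   b2.vz   b3.x    b3.z    b3.vx   b3.vz 
     29  0.1289   +0.000  +0.028  +0.000  +0.000   -0.036  +0.084  +0.001  +0.001   -0.101  +0.124  -0.225  -0.433
     58  0.2578   +0.000  +0.028  +0.000  +0.000   -0.036  +0.084  +0.000  +0.000   -0.117  +0.057  +0.086  -0.005
     87  0.3867   +0.000  +0.028  +0.000  +0.000   -0.036  +0.084  +0.001  +0.001   -0.107  +0.053  -0.067  +0.045


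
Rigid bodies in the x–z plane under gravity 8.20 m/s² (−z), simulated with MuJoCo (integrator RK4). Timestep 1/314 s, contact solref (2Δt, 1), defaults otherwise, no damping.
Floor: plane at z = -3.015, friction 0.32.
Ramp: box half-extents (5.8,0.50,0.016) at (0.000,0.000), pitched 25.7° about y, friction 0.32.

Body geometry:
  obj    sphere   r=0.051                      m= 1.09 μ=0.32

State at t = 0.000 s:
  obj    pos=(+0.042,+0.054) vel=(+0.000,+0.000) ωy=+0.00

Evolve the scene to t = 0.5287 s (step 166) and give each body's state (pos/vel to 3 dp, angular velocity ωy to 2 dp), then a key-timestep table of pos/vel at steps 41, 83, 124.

State at t = 0.5287 s:
  obj    pos=(+0.362,-0.100) vel=(+1.210,-0.582) ωy=+26.32

Key-timestep trajectory:
   step    t(s)  obj.x    obj.z    obj.vx   obj.vz 
     41  0.1306   +0.062  +0.045  +0.299  -0.144
     83  0.2643   +0.122  +0.016  +0.605  -0.291
    124  0.3949   +0.221  -0.032  +0.904  -0.435


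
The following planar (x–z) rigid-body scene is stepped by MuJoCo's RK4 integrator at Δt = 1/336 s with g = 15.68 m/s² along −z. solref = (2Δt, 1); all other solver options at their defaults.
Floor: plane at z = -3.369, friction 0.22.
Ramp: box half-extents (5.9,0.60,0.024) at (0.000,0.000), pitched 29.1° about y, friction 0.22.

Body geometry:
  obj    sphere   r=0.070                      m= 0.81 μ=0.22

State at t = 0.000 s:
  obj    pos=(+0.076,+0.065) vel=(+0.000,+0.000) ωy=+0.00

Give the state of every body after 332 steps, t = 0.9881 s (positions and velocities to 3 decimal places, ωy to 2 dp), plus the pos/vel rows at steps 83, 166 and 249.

State at t = 0.9881 s:
  obj    pos=(+2.400,-1.228) vel=(+4.703,-2.618) ωy=+76.88

Key-timestep trajectory:
   step    t(s)  obj.x    obj.z    obj.vx   obj.vz 
     83  0.2470   +0.221  -0.016  +1.176  -0.655
    166  0.4940   +0.657  -0.258  +2.352  -1.309
    249  0.7411   +1.383  -0.662  +3.527  -1.963


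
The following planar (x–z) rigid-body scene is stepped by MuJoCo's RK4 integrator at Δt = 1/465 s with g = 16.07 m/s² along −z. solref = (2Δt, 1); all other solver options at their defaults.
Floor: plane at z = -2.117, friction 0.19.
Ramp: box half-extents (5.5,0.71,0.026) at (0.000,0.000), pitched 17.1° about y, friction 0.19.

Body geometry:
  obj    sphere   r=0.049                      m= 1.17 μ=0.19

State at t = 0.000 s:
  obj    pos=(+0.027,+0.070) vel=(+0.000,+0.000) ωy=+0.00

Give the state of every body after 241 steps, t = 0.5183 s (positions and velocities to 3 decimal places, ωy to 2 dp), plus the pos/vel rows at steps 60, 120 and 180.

State at t = 0.5183 s:
  obj    pos=(+0.460,-0.063) vel=(+1.672,-0.514) ωy=+35.69

Key-timestep trajectory:
   step    t(s)  obj.x    obj.z    obj.vx   obj.vz 
     60  0.1290   +0.054  +0.062  +0.416  -0.128
    120  0.2581   +0.134  +0.037  +0.833  -0.256
    180  0.3871   +0.269  -0.004  +1.249  -0.384


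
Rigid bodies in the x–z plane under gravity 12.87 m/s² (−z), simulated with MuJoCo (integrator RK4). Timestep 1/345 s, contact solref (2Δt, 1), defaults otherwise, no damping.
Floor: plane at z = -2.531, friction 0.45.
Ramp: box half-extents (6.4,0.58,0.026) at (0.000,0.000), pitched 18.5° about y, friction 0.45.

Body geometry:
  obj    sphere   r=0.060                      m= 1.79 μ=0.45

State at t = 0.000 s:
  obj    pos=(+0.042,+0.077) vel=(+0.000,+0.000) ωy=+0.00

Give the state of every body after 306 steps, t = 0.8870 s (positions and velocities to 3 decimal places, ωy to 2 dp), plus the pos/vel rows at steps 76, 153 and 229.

State at t = 0.8870 s:
  obj    pos=(+1.130,-0.287) vel=(+2.454,-0.821) ωy=+43.12

Key-timestep trajectory:
   step    t(s)  obj.x    obj.z    obj.vx   obj.vz 
     76  0.2203   +0.109  +0.054  +0.609  -0.204
    153  0.4435   +0.314  -0.014  +1.227  -0.410
    229  0.6638   +0.651  -0.127  +1.836  -0.614


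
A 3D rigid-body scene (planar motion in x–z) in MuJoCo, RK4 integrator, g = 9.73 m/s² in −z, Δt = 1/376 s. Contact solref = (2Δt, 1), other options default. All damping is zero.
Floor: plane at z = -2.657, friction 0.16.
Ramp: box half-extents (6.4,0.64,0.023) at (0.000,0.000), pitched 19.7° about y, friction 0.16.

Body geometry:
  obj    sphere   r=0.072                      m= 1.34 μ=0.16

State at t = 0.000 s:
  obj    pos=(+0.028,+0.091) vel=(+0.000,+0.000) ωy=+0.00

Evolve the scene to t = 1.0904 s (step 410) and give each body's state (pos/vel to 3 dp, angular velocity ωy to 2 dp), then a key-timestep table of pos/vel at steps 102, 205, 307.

State at t = 1.0904 s:
  obj    pos=(+1.339,-0.379) vel=(+2.405,-0.861) ωy=+35.48

Key-timestep trajectory:
   step    t(s)  obj.x    obj.z    obj.vx   obj.vz 
    102  0.2713   +0.109  +0.062  +0.598  -0.214
    205  0.5452   +0.356  -0.027  +1.203  -0.431
    307  0.8165   +0.763  -0.172  +1.801  -0.645


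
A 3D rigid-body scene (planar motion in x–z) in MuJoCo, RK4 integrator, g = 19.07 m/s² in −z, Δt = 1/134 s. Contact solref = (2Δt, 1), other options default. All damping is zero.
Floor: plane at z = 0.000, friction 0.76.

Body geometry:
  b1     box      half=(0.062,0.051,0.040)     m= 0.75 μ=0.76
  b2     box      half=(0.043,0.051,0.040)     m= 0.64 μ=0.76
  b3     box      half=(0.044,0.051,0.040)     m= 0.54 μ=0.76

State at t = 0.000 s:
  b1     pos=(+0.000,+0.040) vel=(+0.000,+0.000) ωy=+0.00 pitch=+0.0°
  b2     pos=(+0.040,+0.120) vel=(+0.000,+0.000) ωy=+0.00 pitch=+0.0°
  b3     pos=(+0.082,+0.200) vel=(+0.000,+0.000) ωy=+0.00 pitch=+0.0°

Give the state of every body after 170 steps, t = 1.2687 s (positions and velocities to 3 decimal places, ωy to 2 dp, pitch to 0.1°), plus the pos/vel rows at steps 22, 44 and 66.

State at t = 1.2687 s:
  b1     pos=(+0.000,+0.040) vel=(+0.000,+0.000) ωy=+0.00 pitch=+0.0°
  b2     pos=(+0.040,+0.120) vel=(+0.000,+0.000) ωy=+0.00 pitch=+0.1°
  b3     pos=(+0.201,+0.040) vel=(+0.000,+0.000) ωy=+0.00 pitch=+180.0°

Key-timestep trajectory:
   step    t(s)  b1.x    b1.z    b1.vx   b1.vz   b2.x    b2.z    b2.vx   b2.vz   b3.x    b3.z    b3.vx   b3.vz 
     22  0.1642   +0.000  +0.040  +0.000  +0.000   +0.040  +0.120  -0.001  +0.000   +0.086  +0.199  +0.042  -0.002
     44  0.3284   +0.000  +0.040  +0.000  +0.001   +0.040  +0.120  -0.003  +0.003   +0.116  +0.183  +0.376  -0.554
     66  0.4925   +0.000  +0.040  +0.000  +0.000   +0.040  +0.120  +0.000  +0.000   +0.178  +0.054  +0.430  -0.111


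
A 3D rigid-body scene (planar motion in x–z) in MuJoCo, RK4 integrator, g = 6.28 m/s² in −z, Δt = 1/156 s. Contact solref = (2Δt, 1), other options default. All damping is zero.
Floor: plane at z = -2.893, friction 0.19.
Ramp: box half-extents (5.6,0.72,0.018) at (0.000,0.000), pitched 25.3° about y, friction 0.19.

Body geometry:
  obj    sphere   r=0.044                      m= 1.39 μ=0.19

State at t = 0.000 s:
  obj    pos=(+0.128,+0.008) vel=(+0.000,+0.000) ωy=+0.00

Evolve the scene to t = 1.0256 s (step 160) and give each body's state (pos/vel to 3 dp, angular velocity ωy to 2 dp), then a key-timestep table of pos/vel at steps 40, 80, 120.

State at t = 1.0256 s:
  obj    pos=(+1.040,-0.423) vel=(+1.778,-0.840) ωy=+44.67

Key-timestep trajectory:
   step    t(s)  obj.x    obj.z    obj.vx   obj.vz 
     40  0.2564   +0.185  -0.019  +0.445  -0.210
     80  0.5128   +0.356  -0.100  +0.889  -0.420
    120  0.7692   +0.641  -0.234  +1.333  -0.630


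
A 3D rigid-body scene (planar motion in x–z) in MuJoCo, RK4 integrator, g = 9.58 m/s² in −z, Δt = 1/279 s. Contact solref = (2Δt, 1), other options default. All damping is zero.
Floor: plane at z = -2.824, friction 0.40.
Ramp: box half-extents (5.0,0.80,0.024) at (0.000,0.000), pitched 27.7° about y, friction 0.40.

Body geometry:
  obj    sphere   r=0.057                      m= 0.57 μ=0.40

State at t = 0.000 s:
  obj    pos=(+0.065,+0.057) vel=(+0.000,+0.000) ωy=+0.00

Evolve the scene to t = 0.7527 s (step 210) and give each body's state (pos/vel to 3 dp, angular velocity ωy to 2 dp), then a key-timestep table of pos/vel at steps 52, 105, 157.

State at t = 0.7527 s:
  obj    pos=(+0.863,-0.362) vel=(+2.120,-1.113) ωy=+42.00

Key-timestep trajectory:
   step    t(s)  obj.x    obj.z    obj.vx   obj.vz 
     52  0.1864   +0.114  +0.032  +0.525  -0.276
    105  0.3763   +0.265  -0.047  +1.060  -0.557
    157  0.5627   +0.511  -0.177  +1.585  -0.832


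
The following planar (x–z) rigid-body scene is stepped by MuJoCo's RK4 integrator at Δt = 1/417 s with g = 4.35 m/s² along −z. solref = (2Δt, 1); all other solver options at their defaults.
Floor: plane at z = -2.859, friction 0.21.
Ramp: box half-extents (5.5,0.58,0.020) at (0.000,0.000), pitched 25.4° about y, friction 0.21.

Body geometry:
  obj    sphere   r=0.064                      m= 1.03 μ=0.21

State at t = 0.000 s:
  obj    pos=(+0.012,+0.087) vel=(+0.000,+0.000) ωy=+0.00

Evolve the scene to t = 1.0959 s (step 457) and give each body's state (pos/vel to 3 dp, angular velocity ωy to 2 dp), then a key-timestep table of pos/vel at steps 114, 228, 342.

State at t = 1.0959 s:
  obj    pos=(+0.735,-0.256) vel=(+1.319,-0.627) ωy=+22.82

Key-timestep trajectory:
   step    t(s)  obj.x    obj.z    obj.vx   obj.vz 
    114  0.2734   +0.057  +0.066  +0.329  -0.156
    228  0.5468   +0.192  +0.002  +0.658  -0.313
    342  0.8201   +0.417  -0.105  +0.987  -0.469


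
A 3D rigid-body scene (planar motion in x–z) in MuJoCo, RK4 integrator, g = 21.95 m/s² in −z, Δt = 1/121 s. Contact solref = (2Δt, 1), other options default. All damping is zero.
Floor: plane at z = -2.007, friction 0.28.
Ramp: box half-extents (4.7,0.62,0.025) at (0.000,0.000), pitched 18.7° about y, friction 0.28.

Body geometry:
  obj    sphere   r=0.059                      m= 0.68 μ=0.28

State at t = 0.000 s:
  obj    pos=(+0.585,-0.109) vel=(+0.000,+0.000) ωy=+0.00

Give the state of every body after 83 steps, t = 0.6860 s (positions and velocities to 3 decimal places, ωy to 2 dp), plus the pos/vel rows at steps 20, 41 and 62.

State at t = 0.6860 s:
  obj    pos=(+1.705,-0.489) vel=(+3.266,-1.105) ωy=+58.42

Key-timestep trajectory:
   step    t(s)  obj.x    obj.z    obj.vx   obj.vz 
     20  0.1653   +0.650  -0.131  +0.787  -0.266
     41  0.3388   +0.858  -0.202  +1.613  -0.546
     62  0.5124   +1.210  -0.321  +2.440  -0.826


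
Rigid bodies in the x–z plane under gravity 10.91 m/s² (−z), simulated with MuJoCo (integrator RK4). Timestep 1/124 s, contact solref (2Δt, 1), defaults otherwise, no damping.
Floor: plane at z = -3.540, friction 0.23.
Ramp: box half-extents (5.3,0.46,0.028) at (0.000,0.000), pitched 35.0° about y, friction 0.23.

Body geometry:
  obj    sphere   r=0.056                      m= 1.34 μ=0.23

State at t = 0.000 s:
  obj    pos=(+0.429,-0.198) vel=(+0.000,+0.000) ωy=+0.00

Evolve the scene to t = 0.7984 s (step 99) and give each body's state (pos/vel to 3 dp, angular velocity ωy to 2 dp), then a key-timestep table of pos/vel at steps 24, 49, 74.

State at t = 0.7984 s:
  obj    pos=(+1.597,-1.015) vel=(+2.924,-2.047) ωy=+63.69

Key-timestep trajectory:
   step    t(s)  obj.x    obj.z    obj.vx   obj.vz 
     24  0.1935   +0.498  -0.246  +0.709  -0.497
     49  0.3952   +0.715  -0.398  +1.448  -1.014
     74  0.5968   +1.081  -0.655  +2.186  -1.530


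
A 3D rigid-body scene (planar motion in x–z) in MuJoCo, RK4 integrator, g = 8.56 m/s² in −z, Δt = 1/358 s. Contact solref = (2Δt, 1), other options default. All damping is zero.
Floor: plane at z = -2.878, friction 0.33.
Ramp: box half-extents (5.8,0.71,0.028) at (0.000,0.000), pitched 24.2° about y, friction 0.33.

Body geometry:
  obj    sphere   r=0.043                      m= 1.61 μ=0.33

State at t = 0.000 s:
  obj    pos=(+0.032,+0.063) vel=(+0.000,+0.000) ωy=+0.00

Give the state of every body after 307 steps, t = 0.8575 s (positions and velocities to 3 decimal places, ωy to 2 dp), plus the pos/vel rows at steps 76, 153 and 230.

State at t = 0.8575 s:
  obj    pos=(+0.873,-0.314) vel=(+1.960,-0.881) ωy=+49.98

Key-timestep trajectory:
   step    t(s)  obj.x    obj.z    obj.vx   obj.vz 
     76  0.2123   +0.084  +0.040  +0.485  -0.218
    153  0.4274   +0.241  -0.030  +0.977  -0.439
    230  0.6425   +0.504  -0.149  +1.469  -0.660


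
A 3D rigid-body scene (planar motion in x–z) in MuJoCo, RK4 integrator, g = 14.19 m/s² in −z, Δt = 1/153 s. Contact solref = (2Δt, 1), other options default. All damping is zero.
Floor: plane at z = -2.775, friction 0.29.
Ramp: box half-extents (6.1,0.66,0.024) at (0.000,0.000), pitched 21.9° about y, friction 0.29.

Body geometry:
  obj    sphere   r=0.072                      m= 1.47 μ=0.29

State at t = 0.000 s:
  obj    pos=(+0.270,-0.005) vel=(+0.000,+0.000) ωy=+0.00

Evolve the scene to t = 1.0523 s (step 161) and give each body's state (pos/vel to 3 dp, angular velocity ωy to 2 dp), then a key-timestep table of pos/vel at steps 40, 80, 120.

State at t = 1.0523 s:
  obj    pos=(+2.212,-0.786) vel=(+3.691,-1.484) ωy=+55.24

Key-timestep trajectory:
   step    t(s)  obj.x    obj.z    obj.vx   obj.vz 
     40  0.2614   +0.390  -0.053  +0.917  -0.369
     80  0.5229   +0.750  -0.198  +1.834  -0.737
    120  0.7843   +1.349  -0.439  +2.751  -1.106


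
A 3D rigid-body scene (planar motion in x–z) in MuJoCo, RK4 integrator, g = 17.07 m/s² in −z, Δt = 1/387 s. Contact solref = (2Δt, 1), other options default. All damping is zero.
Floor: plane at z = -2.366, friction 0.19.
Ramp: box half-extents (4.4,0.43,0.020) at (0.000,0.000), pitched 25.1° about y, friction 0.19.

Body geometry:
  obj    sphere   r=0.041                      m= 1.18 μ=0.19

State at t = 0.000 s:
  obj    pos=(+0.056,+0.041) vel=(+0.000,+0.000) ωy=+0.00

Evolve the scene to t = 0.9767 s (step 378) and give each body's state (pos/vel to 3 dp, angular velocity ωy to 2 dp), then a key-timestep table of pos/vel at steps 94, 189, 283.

State at t = 0.9767 s:
  obj    pos=(+2.290,-1.006) vel=(+4.575,-2.143) ωy=+123.20

Key-timestep trajectory:
   step    t(s)  obj.x    obj.z    obj.vx   obj.vz 
     94  0.2429   +0.194  -0.024  +1.138  -0.533
    189  0.4884   +0.615  -0.221  +2.288  -1.072
    283  0.7313   +1.309  -0.546  +3.425  -1.605


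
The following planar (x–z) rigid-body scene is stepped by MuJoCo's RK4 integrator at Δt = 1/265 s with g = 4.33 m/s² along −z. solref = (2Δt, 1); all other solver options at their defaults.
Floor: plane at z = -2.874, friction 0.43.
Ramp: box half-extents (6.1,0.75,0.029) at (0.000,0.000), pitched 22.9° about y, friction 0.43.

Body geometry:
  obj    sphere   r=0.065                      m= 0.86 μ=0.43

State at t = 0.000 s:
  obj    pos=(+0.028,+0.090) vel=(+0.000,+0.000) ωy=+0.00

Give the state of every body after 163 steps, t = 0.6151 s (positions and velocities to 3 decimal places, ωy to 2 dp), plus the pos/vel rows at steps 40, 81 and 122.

State at t = 0.6151 s:
  obj    pos=(+0.238,+0.002) vel=(+0.682,-0.288) ωy=+11.39

Key-timestep trajectory:
   step    t(s)  obj.x    obj.z    obj.vx   obj.vz 
     40  0.1509   +0.041  +0.085  +0.167  -0.071
     81  0.3057   +0.080  +0.068  +0.339  -0.143
    122  0.4604   +0.146  +0.041  +0.510  -0.216


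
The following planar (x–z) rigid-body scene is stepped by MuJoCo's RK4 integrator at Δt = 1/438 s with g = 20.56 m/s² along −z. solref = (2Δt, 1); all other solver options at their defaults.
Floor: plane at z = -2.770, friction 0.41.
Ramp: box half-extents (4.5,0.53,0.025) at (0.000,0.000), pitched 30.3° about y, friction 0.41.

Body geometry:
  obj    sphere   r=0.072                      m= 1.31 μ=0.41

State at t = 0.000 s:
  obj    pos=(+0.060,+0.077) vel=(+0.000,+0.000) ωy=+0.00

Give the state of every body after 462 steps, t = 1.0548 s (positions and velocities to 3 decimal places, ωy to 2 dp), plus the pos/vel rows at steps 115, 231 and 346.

State at t = 1.0548 s:
  obj    pos=(+3.619,-2.002) vel=(+6.748,-3.943) ωy=+108.54

Key-timestep trajectory:
   step    t(s)  obj.x    obj.z    obj.vx   obj.vz 
    115  0.2626   +0.281  -0.052  +1.680  -0.982
    231  0.5274   +0.950  -0.443  +3.374  -1.972
    346  0.7900   +2.056  -1.089  +5.054  -2.953


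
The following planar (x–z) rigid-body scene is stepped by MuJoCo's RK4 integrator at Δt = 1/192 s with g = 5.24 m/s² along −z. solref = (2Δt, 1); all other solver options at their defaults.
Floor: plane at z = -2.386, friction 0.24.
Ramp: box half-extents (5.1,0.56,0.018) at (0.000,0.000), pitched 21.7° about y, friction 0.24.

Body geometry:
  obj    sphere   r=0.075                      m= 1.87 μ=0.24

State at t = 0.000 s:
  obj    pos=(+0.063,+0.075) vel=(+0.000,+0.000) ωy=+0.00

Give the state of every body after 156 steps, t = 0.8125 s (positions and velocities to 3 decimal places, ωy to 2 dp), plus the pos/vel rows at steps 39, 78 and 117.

State at t = 0.8125 s:
  obj    pos=(+0.487,-0.094) vel=(+1.045,-0.416) ωy=+14.99

Key-timestep trajectory:
   step    t(s)  obj.x    obj.z    obj.vx   obj.vz 
     39  0.2031   +0.090  +0.064  +0.261  -0.104
     78  0.4062   +0.169  +0.033  +0.522  -0.208
    117  0.6094   +0.302  -0.020  +0.784  -0.312


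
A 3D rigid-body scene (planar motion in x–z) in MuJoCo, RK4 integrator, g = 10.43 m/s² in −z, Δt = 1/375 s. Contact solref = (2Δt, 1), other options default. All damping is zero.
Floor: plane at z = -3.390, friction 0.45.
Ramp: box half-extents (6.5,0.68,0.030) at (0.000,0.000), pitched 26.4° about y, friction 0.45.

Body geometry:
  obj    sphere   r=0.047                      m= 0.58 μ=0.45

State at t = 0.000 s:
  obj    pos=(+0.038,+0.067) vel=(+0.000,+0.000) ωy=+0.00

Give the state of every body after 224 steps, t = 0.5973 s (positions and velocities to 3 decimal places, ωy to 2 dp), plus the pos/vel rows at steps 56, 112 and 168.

State at t = 0.5973 s:
  obj    pos=(+0.567,-0.196) vel=(+1.772,-0.880) ωy=+42.09

Key-timestep trajectory:
   step    t(s)  obj.x    obj.z    obj.vx   obj.vz 
     56  0.1493   +0.071  +0.051  +0.443  -0.220
    112  0.2987   +0.170  +0.001  +0.886  -0.440
    168  0.4480   +0.336  -0.081  +1.329  -0.660


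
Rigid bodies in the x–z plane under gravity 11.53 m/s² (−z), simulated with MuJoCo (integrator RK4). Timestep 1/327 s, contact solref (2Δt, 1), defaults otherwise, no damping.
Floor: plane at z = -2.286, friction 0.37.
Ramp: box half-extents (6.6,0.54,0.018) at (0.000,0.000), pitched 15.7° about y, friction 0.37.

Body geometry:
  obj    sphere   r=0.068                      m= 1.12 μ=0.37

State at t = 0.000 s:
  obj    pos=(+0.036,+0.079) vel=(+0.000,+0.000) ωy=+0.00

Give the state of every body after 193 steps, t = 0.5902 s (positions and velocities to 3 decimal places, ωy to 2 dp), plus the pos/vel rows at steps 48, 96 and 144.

State at t = 0.5902 s:
  obj    pos=(+0.410,-0.026) vel=(+1.266,-0.356) ωy=+19.34

Key-timestep trajectory:
   step    t(s)  obj.x    obj.z    obj.vx   obj.vz 
     48  0.1468   +0.059  +0.073  +0.315  -0.089
     96  0.2936   +0.129  +0.053  +0.630  -0.177
    144  0.4404   +0.244  +0.021  +0.945  -0.266


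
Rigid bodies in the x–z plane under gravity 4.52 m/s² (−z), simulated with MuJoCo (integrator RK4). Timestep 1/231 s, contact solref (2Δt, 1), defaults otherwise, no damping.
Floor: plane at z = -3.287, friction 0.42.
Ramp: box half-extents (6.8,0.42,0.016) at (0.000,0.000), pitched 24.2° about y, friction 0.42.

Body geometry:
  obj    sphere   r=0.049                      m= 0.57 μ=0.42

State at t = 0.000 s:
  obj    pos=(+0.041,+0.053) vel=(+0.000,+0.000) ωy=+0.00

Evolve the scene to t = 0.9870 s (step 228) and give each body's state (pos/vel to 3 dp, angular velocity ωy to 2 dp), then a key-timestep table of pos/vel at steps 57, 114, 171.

State at t = 0.9870 s:
  obj    pos=(+0.629,-0.211) vel=(+1.192,-0.535) ωy=+26.65

Key-timestep trajectory:
   step    t(s)  obj.x    obj.z    obj.vx   obj.vz 
     57  0.2468   +0.078  +0.036  +0.298  -0.134
    114  0.4935   +0.188  -0.013  +0.596  -0.268
    171  0.7403   +0.372  -0.096  +0.894  -0.402


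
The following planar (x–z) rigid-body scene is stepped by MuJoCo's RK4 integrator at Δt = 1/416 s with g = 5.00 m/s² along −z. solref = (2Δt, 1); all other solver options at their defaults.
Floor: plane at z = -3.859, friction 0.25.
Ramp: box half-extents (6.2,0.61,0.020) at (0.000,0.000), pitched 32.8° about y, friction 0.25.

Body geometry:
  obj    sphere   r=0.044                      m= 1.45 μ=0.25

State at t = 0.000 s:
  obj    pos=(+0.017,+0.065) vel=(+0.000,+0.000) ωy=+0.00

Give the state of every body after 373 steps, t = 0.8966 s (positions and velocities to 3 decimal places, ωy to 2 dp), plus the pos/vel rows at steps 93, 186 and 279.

State at t = 0.8966 s:
  obj    pos=(+0.671,-0.356) vel=(+1.458,-0.940) ωy=+39.42

Key-timestep trajectory:
   step    t(s)  obj.x    obj.z    obj.vx   obj.vz 
     93  0.2236   +0.058  +0.039  +0.364  -0.234
    186  0.4471   +0.180  -0.040  +0.727  -0.469
    279  0.6707   +0.383  -0.171  +1.091  -0.703


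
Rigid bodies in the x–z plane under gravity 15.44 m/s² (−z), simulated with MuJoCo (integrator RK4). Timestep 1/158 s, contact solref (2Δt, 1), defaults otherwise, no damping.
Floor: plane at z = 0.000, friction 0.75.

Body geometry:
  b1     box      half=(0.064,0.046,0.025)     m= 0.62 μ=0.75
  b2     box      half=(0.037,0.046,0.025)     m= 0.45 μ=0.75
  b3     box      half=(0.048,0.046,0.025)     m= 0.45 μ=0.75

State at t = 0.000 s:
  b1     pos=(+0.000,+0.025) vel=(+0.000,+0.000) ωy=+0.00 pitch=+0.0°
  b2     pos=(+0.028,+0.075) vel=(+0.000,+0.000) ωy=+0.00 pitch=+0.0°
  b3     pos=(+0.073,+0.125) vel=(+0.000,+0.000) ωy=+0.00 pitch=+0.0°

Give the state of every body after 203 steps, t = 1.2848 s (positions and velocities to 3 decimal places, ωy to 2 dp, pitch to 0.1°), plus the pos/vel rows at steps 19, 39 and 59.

State at t = 1.2848 s:
  b1     pos=(+0.000,+0.025) vel=(+0.000,+0.000) ωy=+0.00 pitch=+0.0°
  b2     pos=(+0.028,+0.075) vel=(+0.000,+0.000) ωy=+0.00 pitch=+0.0°
  b3     pos=(+0.091,+0.048) vel=(+0.000,+0.000) ωy=+0.00 pitch=+90.0°

Key-timestep trajectory:
   step    t(s)  b1.x    b1.z    b1.vx   b1.vz   b2.x    b2.z    b2.vx   b2.vz   b3.x    b3.z    b3.vx   b3.vz 
     19  0.1203   +0.000  +0.025  +0.000  +0.000   +0.028  +0.075  +0.000  +0.000   +0.087  +0.114  +0.226  -0.303
     39  0.2468   +0.000  +0.025  +0.000  +0.000   +0.028  +0.075  +0.000  +0.000   +0.107  +0.052  -0.009  +0.081
     59  0.3734   +0.000  +0.025  -0.001  +0.000   +0.028  +0.075  -0.020  +0.015   +0.089  +0.048  -0.054  +0.017
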